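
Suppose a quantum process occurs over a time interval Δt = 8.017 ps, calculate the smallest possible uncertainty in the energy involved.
41.051 μeV

Using the energy-time uncertainty principle:
ΔEΔt ≥ ℏ/2

The minimum uncertainty in energy is:
ΔE_min = ℏ/(2Δt)
ΔE_min = (1.055e-34 J·s) / (2 × 8.017e-12 s)
ΔE_min = 6.577e-24 J = 41.051 μeV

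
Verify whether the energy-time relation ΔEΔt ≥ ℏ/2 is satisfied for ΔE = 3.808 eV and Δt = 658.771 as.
Yes, it satisfies the uncertainty relation.

Calculate the product ΔEΔt:
ΔE = 3.808 eV = 6.101e-19 J
ΔEΔt = (6.101e-19 J) × (6.588e-16 s)
ΔEΔt = 4.019e-34 J·s

Compare to the minimum allowed value ℏ/2:
ℏ/2 = 5.273e-35 J·s

Since ΔEΔt = 4.019e-34 J·s ≥ 5.273e-35 J·s = ℏ/2,
this satisfies the uncertainty relation.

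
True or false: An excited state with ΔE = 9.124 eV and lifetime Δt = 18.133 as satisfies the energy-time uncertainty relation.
No, it violates the uncertainty relation.

Calculate the product ΔEΔt:
ΔE = 9.124 eV = 1.462e-18 J
ΔEΔt = (1.462e-18 J) × (1.813e-17 s)
ΔEΔt = 2.651e-35 J·s

Compare to the minimum allowed value ℏ/2:
ℏ/2 = 5.273e-35 J·s

Since ΔEΔt = 2.651e-35 J·s < 5.273e-35 J·s = ℏ/2,
this violates the uncertainty relation.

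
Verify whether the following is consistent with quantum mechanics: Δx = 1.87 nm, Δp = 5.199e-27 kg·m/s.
No, it violates the uncertainty principle (impossible measurement).

Calculate the product ΔxΔp:
ΔxΔp = (1.870e-09 m) × (5.199e-27 kg·m/s)
ΔxΔp = 9.722e-36 J·s

Compare to the minimum allowed value ℏ/2:
ℏ/2 = 5.273e-35 J·s

Since ΔxΔp = 9.722e-36 J·s < 5.273e-35 J·s = ℏ/2,
the measurement violates the uncertainty principle.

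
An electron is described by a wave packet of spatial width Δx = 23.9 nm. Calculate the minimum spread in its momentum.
2.206 × 10^-27 kg·m/s

For a wave packet, the spatial width Δx and momentum spread Δp are related by the uncertainty principle:
ΔxΔp ≥ ℏ/2

The minimum momentum spread is:
Δp_min = ℏ/(2Δx)
Δp_min = (1.055e-34 J·s) / (2 × 2.390e-08 m)
Δp_min = 2.206e-27 kg·m/s

A wave packet cannot have both a well-defined position and well-defined momentum.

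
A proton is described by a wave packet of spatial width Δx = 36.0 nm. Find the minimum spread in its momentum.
1.465 × 10^-27 kg·m/s

For a wave packet, the spatial width Δx and momentum spread Δp are related by the uncertainty principle:
ΔxΔp ≥ ℏ/2

The minimum momentum spread is:
Δp_min = ℏ/(2Δx)
Δp_min = (1.055e-34 J·s) / (2 × 3.600e-08 m)
Δp_min = 1.465e-27 kg·m/s

A wave packet cannot have both a well-defined position and well-defined momentum.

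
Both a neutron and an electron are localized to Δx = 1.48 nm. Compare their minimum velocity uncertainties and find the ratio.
The electron has the larger minimum velocity uncertainty, by a ratio of 1838.7.

For both particles, Δp_min = ℏ/(2Δx) = 3.563e-26 kg·m/s (same for both).

The velocity uncertainty is Δv = Δp/m:
- neutron: Δv = 3.563e-26 / 1.675e-27 = 2.127e+01 m/s = 21.271 m/s
- electron: Δv = 3.563e-26 / 9.109e-31 = 3.911e+04 m/s = 39.111 km/s

Ratio: 3.911e+04 / 2.127e+01 = 1838.7

The lighter particle has larger velocity uncertainty because Δv ∝ 1/m.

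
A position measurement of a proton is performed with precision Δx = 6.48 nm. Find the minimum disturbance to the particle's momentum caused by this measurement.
8.137 × 10^-27 kg·m/s

The uncertainty principle implies that measuring position disturbs momentum:
ΔxΔp ≥ ℏ/2

When we measure position with precision Δx, we necessarily introduce a momentum uncertainty:
Δp ≥ ℏ/(2Δx)
Δp_min = (1.055e-34 J·s) / (2 × 6.480e-09 m)
Δp_min = 8.137e-27 kg·m/s

The more precisely we measure position, the greater the momentum disturbance.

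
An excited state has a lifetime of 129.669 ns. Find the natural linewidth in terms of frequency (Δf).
613.697 kHz

Using the energy-time uncertainty principle and E = hf:
ΔEΔt ≥ ℏ/2
hΔf·Δt ≥ ℏ/2

The minimum frequency uncertainty is:
Δf = ℏ/(2hτ) = 1/(4πτ)
Δf = 1/(4π × 1.297e-07 s)
Δf = 6.137e+05 Hz = 613.697 kHz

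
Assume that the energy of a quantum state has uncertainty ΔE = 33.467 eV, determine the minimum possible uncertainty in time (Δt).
9.834 as

Using the energy-time uncertainty principle:
ΔEΔt ≥ ℏ/2

The minimum uncertainty in time is:
Δt_min = ℏ/(2ΔE)
Δt_min = (1.055e-34 J·s) / (2 × 5.362e-18 J)
Δt_min = 9.834e-18 s = 9.834 as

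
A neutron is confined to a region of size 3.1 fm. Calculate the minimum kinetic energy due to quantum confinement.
539.054 keV

Using the uncertainty principle:

1. Position uncertainty: Δx ≈ 3.100e-15 m
2. Minimum momentum uncertainty: Δp = ℏ/(2Δx) = 1.701e-20 kg·m/s
3. Minimum kinetic energy:
   KE = (Δp)²/(2m) = (1.701e-20)²/(2 × 1.675e-27 kg)
   KE = 8.637e-14 J = 539.054 keV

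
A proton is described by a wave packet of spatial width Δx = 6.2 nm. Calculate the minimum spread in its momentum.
8.505 × 10^-27 kg·m/s

For a wave packet, the spatial width Δx and momentum spread Δp are related by the uncertainty principle:
ΔxΔp ≥ ℏ/2

The minimum momentum spread is:
Δp_min = ℏ/(2Δx)
Δp_min = (1.055e-34 J·s) / (2 × 6.200e-09 m)
Δp_min = 8.505e-27 kg·m/s

A wave packet cannot have both a well-defined position and well-defined momentum.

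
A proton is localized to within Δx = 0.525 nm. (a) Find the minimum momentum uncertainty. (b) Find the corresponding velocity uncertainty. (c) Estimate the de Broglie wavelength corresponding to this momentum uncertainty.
(a) Δp_min = 1.004 × 10^-25 kg·m/s
(b) Δv_min = 60.047 m/s
(c) λ_dB = 6.597 nm

Step-by-step:

(a) From the uncertainty principle:
Δp_min = ℏ/(2Δx) = (1.055e-34 J·s)/(2 × 5.250e-10 m) = 1.004e-25 kg·m/s

(b) The velocity uncertainty:
Δv = Δp/m = (1.004e-25 kg·m/s)/(1.673e-27 kg) = 6.005e+01 m/s = 60.047 m/s

(c) The de Broglie wavelength for this momentum:
λ = h/p = (6.626e-34 J·s)/(1.004e-25 kg·m/s) = 6.597e-09 m = 6.597 nm

Note: The de Broglie wavelength is comparable to the localization size, as expected from wave-particle duality.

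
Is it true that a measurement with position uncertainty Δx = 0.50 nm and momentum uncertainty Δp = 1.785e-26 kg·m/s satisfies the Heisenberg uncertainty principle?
No, it violates the uncertainty principle (impossible measurement).

Calculate the product ΔxΔp:
ΔxΔp = (5.000e-10 m) × (1.785e-26 kg·m/s)
ΔxΔp = 8.925e-36 J·s

Compare to the minimum allowed value ℏ/2:
ℏ/2 = 5.273e-35 J·s

Since ΔxΔp = 8.925e-36 J·s < 5.273e-35 J·s = ℏ/2,
the measurement violates the uncertainty principle.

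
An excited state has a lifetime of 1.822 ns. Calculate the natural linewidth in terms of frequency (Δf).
43.676 MHz

Using the energy-time uncertainty principle and E = hf:
ΔEΔt ≥ ℏ/2
hΔf·Δt ≥ ℏ/2

The minimum frequency uncertainty is:
Δf = ℏ/(2hτ) = 1/(4πτ)
Δf = 1/(4π × 1.822e-09 s)
Δf = 4.368e+07 Hz = 43.676 MHz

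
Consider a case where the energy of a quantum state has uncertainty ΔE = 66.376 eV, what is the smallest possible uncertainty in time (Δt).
4.958 as

Using the energy-time uncertainty principle:
ΔEΔt ≥ ℏ/2

The minimum uncertainty in time is:
Δt_min = ℏ/(2ΔE)
Δt_min = (1.055e-34 J·s) / (2 × 1.063e-17 J)
Δt_min = 4.958e-18 s = 4.958 as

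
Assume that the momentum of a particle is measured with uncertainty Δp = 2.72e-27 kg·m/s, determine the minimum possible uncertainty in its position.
19.386 nm

Using the Heisenberg uncertainty principle:
ΔxΔp ≥ ℏ/2

The minimum uncertainty in position is:
Δx_min = ℏ/(2Δp)
Δx_min = (1.055e-34 J·s) / (2 × 2.720e-27 kg·m/s)
Δx_min = 1.939e-08 m = 19.386 nm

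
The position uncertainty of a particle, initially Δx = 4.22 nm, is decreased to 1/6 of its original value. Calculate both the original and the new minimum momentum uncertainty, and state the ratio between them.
Original Δp_min = 1.249 × 10^-26 kg·m/s; new Δp'_min = 7.497 × 10^-26 kg·m/s; ratio Δp'_min/Δp_min = 6.

From the uncertainty principle ΔxΔp ≥ ℏ/2, the minimum momentum uncertainty is Δp_min = ℏ/(2Δx).

Original (Δx = 4.22 nm = 4.220e-09 m):
Δp_min = (1.055e-34 J·s)/(2 × 4.220e-09 m) = 1.249e-26 kg·m/s

When Δx → (1/6)Δx:
Δp'_min = ℏ/(2 × (1/6)Δx) = 6 × ℏ/(2Δx) = 6 × Δp_min
Δp'_min = 6 × 1.249e-26 kg·m/s = 7.497e-26 kg·m/s

Since Δp_min ∝ 1/Δx, when Δx is decreased to 1/6 of its original value, Δp_min increases to 6 times its original value.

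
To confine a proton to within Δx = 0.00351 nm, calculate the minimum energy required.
421.056 meV

Localizing a particle requires giving it sufficient momentum uncertainty:

1. From uncertainty principle: Δp ≥ ℏ/(2Δx)
   Δp_min = (1.055e-34 J·s) / (2 × 3.510e-12 m)
   Δp_min = 1.502e-23 kg·m/s

2. This momentum uncertainty corresponds to kinetic energy:
   KE ≈ (Δp)²/(2m) = (1.502e-23)²/(2 × 1.673e-27 kg)
   KE = 6.746e-20 J = 421.056 meV

Tighter localization requires more energy.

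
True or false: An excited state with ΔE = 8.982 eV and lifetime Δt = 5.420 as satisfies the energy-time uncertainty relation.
No, it violates the uncertainty relation.

Calculate the product ΔEΔt:
ΔE = 8.982 eV = 1.439e-18 J
ΔEΔt = (1.439e-18 J) × (5.420e-18 s)
ΔEΔt = 7.800e-36 J·s

Compare to the minimum allowed value ℏ/2:
ℏ/2 = 5.273e-35 J·s

Since ΔEΔt = 7.800e-36 J·s < 5.273e-35 J·s = ℏ/2,
this violates the uncertainty relation.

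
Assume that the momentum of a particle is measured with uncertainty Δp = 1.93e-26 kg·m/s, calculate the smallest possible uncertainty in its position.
2.732 nm

Using the Heisenberg uncertainty principle:
ΔxΔp ≥ ℏ/2

The minimum uncertainty in position is:
Δx_min = ℏ/(2Δp)
Δx_min = (1.055e-34 J·s) / (2 × 1.930e-26 kg·m/s)
Δx_min = 2.732e-09 m = 2.732 nm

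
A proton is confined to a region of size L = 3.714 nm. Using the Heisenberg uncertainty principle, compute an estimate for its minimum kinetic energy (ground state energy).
376.071 neV

Using the uncertainty principle to estimate ground state energy:

1. The position uncertainty is approximately the confinement size:
   Δx ≈ L = 3.714e-09 m

2. From ΔxΔp ≥ ℏ/2, the minimum momentum uncertainty is:
   Δp ≈ ℏ/(2L) = 1.420e-26 kg·m/s

3. The kinetic energy is approximately:
   KE ≈ (Δp)²/(2m) = (1.420e-26)²/(2 × 1.673e-27 kg)
   KE ≈ 6.025e-26 J = 376.071 neV

This is an order-of-magnitude estimate of the ground state energy.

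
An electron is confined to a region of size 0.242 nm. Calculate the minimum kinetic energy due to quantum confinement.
162.642 meV

Using the uncertainty principle:

1. Position uncertainty: Δx ≈ 2.420e-10 m
2. Minimum momentum uncertainty: Δp = ℏ/(2Δx) = 2.179e-25 kg·m/s
3. Minimum kinetic energy:
   KE = (Δp)²/(2m) = (2.179e-25)²/(2 × 9.109e-31 kg)
   KE = 2.606e-20 J = 162.642 meV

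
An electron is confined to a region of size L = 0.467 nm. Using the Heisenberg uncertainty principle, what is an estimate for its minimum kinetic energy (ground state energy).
43.675 meV

Using the uncertainty principle to estimate ground state energy:

1. The position uncertainty is approximately the confinement size:
   Δx ≈ L = 4.670e-10 m

2. From ΔxΔp ≥ ℏ/2, the minimum momentum uncertainty is:
   Δp ≈ ℏ/(2L) = 1.129e-25 kg·m/s

3. The kinetic energy is approximately:
   KE ≈ (Δp)²/(2m) = (1.129e-25)²/(2 × 9.109e-31 kg)
   KE ≈ 6.997e-21 J = 43.675 meV

This is an order-of-magnitude estimate of the ground state energy.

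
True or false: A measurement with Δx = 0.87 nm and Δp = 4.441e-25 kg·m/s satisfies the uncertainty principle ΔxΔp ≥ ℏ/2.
Yes, it satisfies the uncertainty principle.

Calculate the product ΔxΔp:
ΔxΔp = (8.700e-10 m) × (4.441e-25 kg·m/s)
ΔxΔp = 3.864e-34 J·s

Compare to the minimum allowed value ℏ/2:
ℏ/2 = 5.273e-35 J·s

Since ΔxΔp = 3.864e-34 J·s ≥ 5.273e-35 J·s = ℏ/2,
the measurement satisfies the uncertainty principle.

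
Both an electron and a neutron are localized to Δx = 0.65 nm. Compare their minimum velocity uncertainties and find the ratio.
The electron has the larger minimum velocity uncertainty, by a ratio of 1838.7.

For both particles, Δp_min = ℏ/(2Δx) = 8.112e-26 kg·m/s (same for both).

The velocity uncertainty is Δv = Δp/m:
- electron: Δv = 8.112e-26 / 9.109e-31 = 8.905e+04 m/s = 89.052 km/s
- neutron: Δv = 8.112e-26 / 1.675e-27 = 4.843e+01 m/s = 48.432 m/s

Ratio: 8.905e+04 / 4.843e+01 = 1838.7

The lighter particle has larger velocity uncertainty because Δv ∝ 1/m.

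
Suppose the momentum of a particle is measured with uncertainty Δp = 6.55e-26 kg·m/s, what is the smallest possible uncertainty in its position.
805.017 pm

Using the Heisenberg uncertainty principle:
ΔxΔp ≥ ℏ/2

The minimum uncertainty in position is:
Δx_min = ℏ/(2Δp)
Δx_min = (1.055e-34 J·s) / (2 × 6.550e-26 kg·m/s)
Δx_min = 8.050e-10 m = 805.017 pm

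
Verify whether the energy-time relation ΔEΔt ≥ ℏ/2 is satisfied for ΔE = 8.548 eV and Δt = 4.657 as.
No, it violates the uncertainty relation.

Calculate the product ΔEΔt:
ΔE = 8.548 eV = 1.370e-18 J
ΔEΔt = (1.370e-18 J) × (4.657e-18 s)
ΔEΔt = 6.378e-36 J·s

Compare to the minimum allowed value ℏ/2:
ℏ/2 = 5.273e-35 J·s

Since ΔEΔt = 6.378e-36 J·s < 5.273e-35 J·s = ℏ/2,
this violates the uncertainty relation.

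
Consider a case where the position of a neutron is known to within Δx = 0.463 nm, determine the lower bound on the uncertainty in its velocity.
67.994 m/s

Using the Heisenberg uncertainty principle and Δp = mΔv:
ΔxΔp ≥ ℏ/2
Δx(mΔv) ≥ ℏ/2

The minimum uncertainty in velocity is:
Δv_min = ℏ/(2mΔx)
Δv_min = (1.055e-34 J·s) / (2 × 1.675e-27 kg × 4.630e-10 m)
Δv_min = 6.799e+01 m/s = 67.994 m/s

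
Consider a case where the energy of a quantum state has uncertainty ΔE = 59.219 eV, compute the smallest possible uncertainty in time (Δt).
5.557 as

Using the energy-time uncertainty principle:
ΔEΔt ≥ ℏ/2

The minimum uncertainty in time is:
Δt_min = ℏ/(2ΔE)
Δt_min = (1.055e-34 J·s) / (2 × 9.488e-18 J)
Δt_min = 5.557e-18 s = 5.557 as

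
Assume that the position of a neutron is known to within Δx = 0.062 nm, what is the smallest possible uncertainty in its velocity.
507.760 m/s

Using the Heisenberg uncertainty principle and Δp = mΔv:
ΔxΔp ≥ ℏ/2
Δx(mΔv) ≥ ℏ/2

The minimum uncertainty in velocity is:
Δv_min = ℏ/(2mΔx)
Δv_min = (1.055e-34 J·s) / (2 × 1.675e-27 kg × 6.200e-11 m)
Δv_min = 5.078e+02 m/s = 507.760 m/s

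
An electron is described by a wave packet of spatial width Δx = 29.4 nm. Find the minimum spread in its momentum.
1.793 × 10^-27 kg·m/s

For a wave packet, the spatial width Δx and momentum spread Δp are related by the uncertainty principle:
ΔxΔp ≥ ℏ/2

The minimum momentum spread is:
Δp_min = ℏ/(2Δx)
Δp_min = (1.055e-34 J·s) / (2 × 2.940e-08 m)
Δp_min = 1.793e-27 kg·m/s

A wave packet cannot have both a well-defined position and well-defined momentum.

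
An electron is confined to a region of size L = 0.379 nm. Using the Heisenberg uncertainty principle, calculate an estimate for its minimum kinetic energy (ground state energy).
66.311 meV

Using the uncertainty principle to estimate ground state energy:

1. The position uncertainty is approximately the confinement size:
   Δx ≈ L = 3.790e-10 m

2. From ΔxΔp ≥ ℏ/2, the minimum momentum uncertainty is:
   Δp ≈ ℏ/(2L) = 1.391e-25 kg·m/s

3. The kinetic energy is approximately:
   KE ≈ (Δp)²/(2m) = (1.391e-25)²/(2 × 9.109e-31 kg)
   KE ≈ 1.062e-20 J = 66.311 meV

This is an order-of-magnitude estimate of the ground state energy.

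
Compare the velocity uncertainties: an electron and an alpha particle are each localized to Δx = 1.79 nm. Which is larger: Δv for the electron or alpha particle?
The electron has the larger minimum velocity uncertainty, by a ratio of 7294.3.

For both particles, Δp_min = ℏ/(2Δx) = 2.946e-26 kg·m/s (same for both).

The velocity uncertainty is Δv = Δp/m:
- electron: Δv = 2.946e-26 / 9.109e-31 = 3.234e+04 m/s = 32.337 km/s
- alpha particle: Δv = 2.946e-26 / 6.645e-27 = 4.433e+00 m/s = 4.433 m/s

Ratio: 3.234e+04 / 4.433e+00 = 7294.3

The lighter particle has larger velocity uncertainty because Δv ∝ 1/m.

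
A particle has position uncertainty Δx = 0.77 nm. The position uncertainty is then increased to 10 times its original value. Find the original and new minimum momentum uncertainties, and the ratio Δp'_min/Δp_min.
Original Δp_min = 6.848 × 10^-26 kg·m/s; new Δp'_min = 6.848 × 10^-27 kg·m/s; ratio Δp'_min/Δp_min = 1/10.

From the uncertainty principle ΔxΔp ≥ ℏ/2, the minimum momentum uncertainty is Δp_min = ℏ/(2Δx).

Original (Δx = 0.77 nm = 7.700e-10 m):
Δp_min = (1.055e-34 J·s)/(2 × 7.700e-10 m) = 6.848e-26 kg·m/s

When Δx → 10Δx:
Δp'_min = ℏ/(2 × 10Δx) = (1/10) × ℏ/(2Δx) = (1/10) × Δp_min
Δp'_min = 1/10 × 6.848e-26 kg·m/s = 6.848e-27 kg·m/s

Since Δp_min ∝ 1/Δx, when Δx is increased to 10 times its original value, Δp_min decreases to 1/10 of its original value.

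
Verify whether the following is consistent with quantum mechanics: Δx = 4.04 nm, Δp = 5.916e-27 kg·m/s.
No, it violates the uncertainty principle (impossible measurement).

Calculate the product ΔxΔp:
ΔxΔp = (4.040e-09 m) × (5.916e-27 kg·m/s)
ΔxΔp = 2.390e-35 J·s

Compare to the minimum allowed value ℏ/2:
ℏ/2 = 5.273e-35 J·s

Since ΔxΔp = 2.390e-35 J·s < 5.273e-35 J·s = ℏ/2,
the measurement violates the uncertainty principle.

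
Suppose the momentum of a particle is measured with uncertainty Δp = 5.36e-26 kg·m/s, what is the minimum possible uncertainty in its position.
983.742 pm

Using the Heisenberg uncertainty principle:
ΔxΔp ≥ ℏ/2

The minimum uncertainty in position is:
Δx_min = ℏ/(2Δp)
Δx_min = (1.055e-34 J·s) / (2 × 5.360e-26 kg·m/s)
Δx_min = 9.837e-10 m = 983.742 pm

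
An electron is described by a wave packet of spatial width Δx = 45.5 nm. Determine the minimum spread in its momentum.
1.159 × 10^-27 kg·m/s

For a wave packet, the spatial width Δx and momentum spread Δp are related by the uncertainty principle:
ΔxΔp ≥ ℏ/2

The minimum momentum spread is:
Δp_min = ℏ/(2Δx)
Δp_min = (1.055e-34 J·s) / (2 × 4.550e-08 m)
Δp_min = 1.159e-27 kg·m/s

A wave packet cannot have both a well-defined position and well-defined momentum.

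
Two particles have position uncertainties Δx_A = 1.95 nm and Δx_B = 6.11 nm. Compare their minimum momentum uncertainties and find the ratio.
Particle A has the larger minimum momentum uncertainty, by a factor of 3.13.

For each particle, the minimum momentum uncertainty is Δp_min = ℏ/(2Δx):

Particle A: Δp_A = ℏ/(2×1.950e-09 m) = 2.704e-26 kg·m/s
Particle B: Δp_B = ℏ/(2×6.110e-09 m) = 8.630e-27 kg·m/s

Ratio: Δp_A/Δp_B = 3.13

Since Δp_min ∝ 1/Δx, the particle with smaller position uncertainty (A) has larger momentum uncertainty.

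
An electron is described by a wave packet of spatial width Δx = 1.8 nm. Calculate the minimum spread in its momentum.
2.929 × 10^-26 kg·m/s

For a wave packet, the spatial width Δx and momentum spread Δp are related by the uncertainty principle:
ΔxΔp ≥ ℏ/2

The minimum momentum spread is:
Δp_min = ℏ/(2Δx)
Δp_min = (1.055e-34 J·s) / (2 × 1.800e-09 m)
Δp_min = 2.929e-26 kg·m/s

A wave packet cannot have both a well-defined position and well-defined momentum.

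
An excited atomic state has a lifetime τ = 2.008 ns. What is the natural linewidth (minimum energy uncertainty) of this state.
163.897 neV

Using the energy-time uncertainty principle:
ΔEΔt ≥ ℏ/2

The lifetime τ represents the time uncertainty Δt.
The natural linewidth (minimum energy uncertainty) is:

ΔE = ℏ/(2τ)
ΔE = (1.055e-34 J·s) / (2 × 2.008e-09 s)
ΔE = 2.626e-26 J = 163.897 neV

This natural linewidth limits the precision of spectroscopic measurements.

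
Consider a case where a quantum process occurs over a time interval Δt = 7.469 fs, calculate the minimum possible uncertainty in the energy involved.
44.063 meV

Using the energy-time uncertainty principle:
ΔEΔt ≥ ℏ/2

The minimum uncertainty in energy is:
ΔE_min = ℏ/(2Δt)
ΔE_min = (1.055e-34 J·s) / (2 × 7.469e-15 s)
ΔE_min = 7.060e-21 J = 44.063 meV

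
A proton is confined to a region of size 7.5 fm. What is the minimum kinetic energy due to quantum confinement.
92.221 keV

Using the uncertainty principle:

1. Position uncertainty: Δx ≈ 7.500e-15 m
2. Minimum momentum uncertainty: Δp = ℏ/(2Δx) = 7.030e-21 kg·m/s
3. Minimum kinetic energy:
   KE = (Δp)²/(2m) = (7.030e-21)²/(2 × 1.673e-27 kg)
   KE = 1.478e-14 J = 92.221 keV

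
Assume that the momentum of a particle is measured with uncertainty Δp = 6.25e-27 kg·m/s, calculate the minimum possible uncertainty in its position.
8.437 nm

Using the Heisenberg uncertainty principle:
ΔxΔp ≥ ℏ/2

The minimum uncertainty in position is:
Δx_min = ℏ/(2Δp)
Δx_min = (1.055e-34 J·s) / (2 × 6.250e-27 kg·m/s)
Δx_min = 8.437e-09 m = 8.437 nm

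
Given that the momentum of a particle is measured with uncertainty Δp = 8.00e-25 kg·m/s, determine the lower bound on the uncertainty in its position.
65.911 pm

Using the Heisenberg uncertainty principle:
ΔxΔp ≥ ℏ/2

The minimum uncertainty in position is:
Δx_min = ℏ/(2Δp)
Δx_min = (1.055e-34 J·s) / (2 × 8.000e-25 kg·m/s)
Δx_min = 6.591e-11 m = 65.911 pm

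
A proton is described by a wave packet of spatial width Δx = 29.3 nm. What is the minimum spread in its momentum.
1.800 × 10^-27 kg·m/s

For a wave packet, the spatial width Δx and momentum spread Δp are related by the uncertainty principle:
ΔxΔp ≥ ℏ/2

The minimum momentum spread is:
Δp_min = ℏ/(2Δx)
Δp_min = (1.055e-34 J·s) / (2 × 2.930e-08 m)
Δp_min = 1.800e-27 kg·m/s

A wave packet cannot have both a well-defined position and well-defined momentum.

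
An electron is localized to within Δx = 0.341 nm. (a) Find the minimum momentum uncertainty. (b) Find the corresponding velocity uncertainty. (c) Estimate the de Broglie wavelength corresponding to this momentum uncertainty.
(a) Δp_min = 1.546 × 10^-25 kg·m/s
(b) Δv_min = 169.747 km/s
(c) λ_dB = 4.285 nm

Step-by-step:

(a) From the uncertainty principle:
Δp_min = ℏ/(2Δx) = (1.055e-34 J·s)/(2 × 3.410e-10 m) = 1.546e-25 kg·m/s

(b) The velocity uncertainty:
Δv = Δp/m = (1.546e-25 kg·m/s)/(9.109e-31 kg) = 1.697e+05 m/s = 169.747 km/s

(c) The de Broglie wavelength for this momentum:
λ = h/p = (6.626e-34 J·s)/(1.546e-25 kg·m/s) = 4.285e-09 m = 4.285 nm

Note: The de Broglie wavelength is comparable to the localization size, as expected from wave-particle duality.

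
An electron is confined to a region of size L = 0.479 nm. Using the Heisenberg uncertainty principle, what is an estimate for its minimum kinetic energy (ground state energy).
41.514 meV

Using the uncertainty principle to estimate ground state energy:

1. The position uncertainty is approximately the confinement size:
   Δx ≈ L = 4.790e-10 m

2. From ΔxΔp ≥ ℏ/2, the minimum momentum uncertainty is:
   Δp ≈ ℏ/(2L) = 1.101e-25 kg·m/s

3. The kinetic energy is approximately:
   KE ≈ (Δp)²/(2m) = (1.101e-25)²/(2 × 9.109e-31 kg)
   KE ≈ 6.651e-21 J = 41.514 meV

This is an order-of-magnitude estimate of the ground state energy.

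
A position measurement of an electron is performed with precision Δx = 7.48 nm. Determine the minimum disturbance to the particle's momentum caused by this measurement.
7.049 × 10^-27 kg·m/s

The uncertainty principle implies that measuring position disturbs momentum:
ΔxΔp ≥ ℏ/2

When we measure position with precision Δx, we necessarily introduce a momentum uncertainty:
Δp ≥ ℏ/(2Δx)
Δp_min = (1.055e-34 J·s) / (2 × 7.480e-09 m)
Δp_min = 7.049e-27 kg·m/s

The more precisely we measure position, the greater the momentum disturbance.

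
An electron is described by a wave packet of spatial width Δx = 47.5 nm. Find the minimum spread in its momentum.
1.110 × 10^-27 kg·m/s

For a wave packet, the spatial width Δx and momentum spread Δp are related by the uncertainty principle:
ΔxΔp ≥ ℏ/2

The minimum momentum spread is:
Δp_min = ℏ/(2Δx)
Δp_min = (1.055e-34 J·s) / (2 × 4.750e-08 m)
Δp_min = 1.110e-27 kg·m/s

A wave packet cannot have both a well-defined position and well-defined momentum.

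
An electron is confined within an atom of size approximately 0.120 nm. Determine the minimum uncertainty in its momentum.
4.394 × 10^-25 kg·m/s

Using the Heisenberg uncertainty principle:
ΔxΔp ≥ ℏ/2

With Δx ≈ L = 1.200e-10 m (the confinement size):
Δp_min = ℏ/(2Δx)
Δp_min = (1.055e-34 J·s) / (2 × 1.200e-10 m)
Δp_min = 4.394e-25 kg·m/s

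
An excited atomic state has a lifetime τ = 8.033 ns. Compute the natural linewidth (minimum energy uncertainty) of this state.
40.969 neV

Using the energy-time uncertainty principle:
ΔEΔt ≥ ℏ/2

The lifetime τ represents the time uncertainty Δt.
The natural linewidth (minimum energy uncertainty) is:

ΔE = ℏ/(2τ)
ΔE = (1.055e-34 J·s) / (2 × 8.033e-09 s)
ΔE = 6.564e-27 J = 40.969 neV

This natural linewidth limits the precision of spectroscopic measurements.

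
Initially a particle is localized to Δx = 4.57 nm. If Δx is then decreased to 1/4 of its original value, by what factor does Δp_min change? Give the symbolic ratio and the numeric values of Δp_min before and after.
Original Δp_min = 1.154 × 10^-26 kg·m/s; new Δp'_min = 4.615 × 10^-26 kg·m/s; ratio Δp'_min/Δp_min = 4.

From the uncertainty principle ΔxΔp ≥ ℏ/2, the minimum momentum uncertainty is Δp_min = ℏ/(2Δx).

Original (Δx = 4.57 nm = 4.570e-09 m):
Δp_min = (1.055e-34 J·s)/(2 × 4.570e-09 m) = 1.154e-26 kg·m/s

When Δx → (1/4)Δx:
Δp'_min = ℏ/(2 × (1/4)Δx) = 4 × ℏ/(2Δx) = 4 × Δp_min
Δp'_min = 4 × 1.154e-26 kg·m/s = 4.615e-26 kg·m/s

Since Δp_min ∝ 1/Δx, when Δx is decreased to 1/4 of its original value, Δp_min increases to 4 times its original value.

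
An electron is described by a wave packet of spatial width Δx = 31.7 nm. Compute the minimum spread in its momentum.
1.663 × 10^-27 kg·m/s

For a wave packet, the spatial width Δx and momentum spread Δp are related by the uncertainty principle:
ΔxΔp ≥ ℏ/2

The minimum momentum spread is:
Δp_min = ℏ/(2Δx)
Δp_min = (1.055e-34 J·s) / (2 × 3.170e-08 m)
Δp_min = 1.663e-27 kg·m/s

A wave packet cannot have both a well-defined position and well-defined momentum.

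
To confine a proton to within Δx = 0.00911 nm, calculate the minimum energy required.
62.505 meV

Localizing a particle requires giving it sufficient momentum uncertainty:

1. From uncertainty principle: Δp ≥ ℏ/(2Δx)
   Δp_min = (1.055e-34 J·s) / (2 × 9.110e-12 m)
   Δp_min = 5.788e-24 kg·m/s

2. This momentum uncertainty corresponds to kinetic energy:
   KE ≈ (Δp)²/(2m) = (5.788e-24)²/(2 × 1.673e-27 kg)
   KE = 1.001e-20 J = 62.505 meV

Tighter localization requires more energy.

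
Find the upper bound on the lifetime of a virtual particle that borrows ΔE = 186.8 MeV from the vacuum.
1.762 ys

Using the energy-time uncertainty principle:
ΔEΔt ≥ ℏ/2

For a virtual particle borrowing energy ΔE, the maximum lifetime is:
Δt_max = ℏ/(2ΔE)

Converting energy:
ΔE = 186.8 MeV = 2.993e-11 J

Δt_max = (1.055e-34 J·s) / (2 × 2.993e-11 J)
Δt_max = 1.762e-24 s = 1.762 ys

Virtual particles with higher borrowed energy exist for shorter times.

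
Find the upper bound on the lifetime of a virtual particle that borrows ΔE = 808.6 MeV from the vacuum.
4.070 × 10^-25 s

Using the energy-time uncertainty principle:
ΔEΔt ≥ ℏ/2

For a virtual particle borrowing energy ΔE, the maximum lifetime is:
Δt_max = ℏ/(2ΔE)

Converting energy:
ΔE = 808.6 MeV = 1.296e-10 J

Δt_max = (1.055e-34 J·s) / (2 × 1.296e-10 J)
Δt_max = 4.070e-25 s = 4.070 × 10^-25 s

Virtual particles with higher borrowed energy exist for shorter times.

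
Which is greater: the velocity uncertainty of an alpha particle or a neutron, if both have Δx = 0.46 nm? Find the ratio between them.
The neutron has the larger minimum velocity uncertainty, by a ratio of 4.0.

For both particles, Δp_min = ℏ/(2Δx) = 1.146e-25 kg·m/s (same for both).

The velocity uncertainty is Δv = Δp/m:
- alpha particle: Δv = 1.146e-25 / 6.645e-27 = 1.725e+01 m/s = 17.251 m/s
- neutron: Δv = 1.146e-25 / 1.675e-27 = 6.844e+01 m/s = 68.437 m/s

Ratio: 6.844e+01 / 1.725e+01 = 4.0

The lighter particle has larger velocity uncertainty because Δv ∝ 1/m.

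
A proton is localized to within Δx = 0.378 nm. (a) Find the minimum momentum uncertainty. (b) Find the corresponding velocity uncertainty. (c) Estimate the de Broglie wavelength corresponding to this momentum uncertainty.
(a) Δp_min = 1.395 × 10^-25 kg·m/s
(b) Δv_min = 83.398 m/s
(c) λ_dB = 4.750 nm

Step-by-step:

(a) From the uncertainty principle:
Δp_min = ℏ/(2Δx) = (1.055e-34 J·s)/(2 × 3.780e-10 m) = 1.395e-25 kg·m/s

(b) The velocity uncertainty:
Δv = Δp/m = (1.395e-25 kg·m/s)/(1.673e-27 kg) = 8.340e+01 m/s = 83.398 m/s

(c) The de Broglie wavelength for this momentum:
λ = h/p = (6.626e-34 J·s)/(1.395e-25 kg·m/s) = 4.750e-09 m = 4.750 nm

Note: The de Broglie wavelength is comparable to the localization size, as expected from wave-particle duality.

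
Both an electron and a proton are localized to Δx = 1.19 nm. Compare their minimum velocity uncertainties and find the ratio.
The electron has the larger minimum velocity uncertainty, by a ratio of 1836.2.

For both particles, Δp_min = ℏ/(2Δx) = 4.431e-26 kg·m/s (same for both).

The velocity uncertainty is Δv = Δp/m:
- electron: Δv = 4.431e-26 / 9.109e-31 = 4.864e+04 m/s = 48.642 km/s
- proton: Δv = 4.431e-26 / 1.673e-27 = 2.649e+01 m/s = 26.491 m/s

Ratio: 4.864e+04 / 2.649e+01 = 1836.2

The lighter particle has larger velocity uncertainty because Δv ∝ 1/m.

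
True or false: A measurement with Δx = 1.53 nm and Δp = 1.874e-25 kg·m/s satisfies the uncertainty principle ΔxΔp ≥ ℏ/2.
Yes, it satisfies the uncertainty principle.

Calculate the product ΔxΔp:
ΔxΔp = (1.530e-09 m) × (1.874e-25 kg·m/s)
ΔxΔp = 2.867e-34 J·s

Compare to the minimum allowed value ℏ/2:
ℏ/2 = 5.273e-35 J·s

Since ΔxΔp = 2.867e-34 J·s ≥ 5.273e-35 J·s = ℏ/2,
the measurement satisfies the uncertainty principle.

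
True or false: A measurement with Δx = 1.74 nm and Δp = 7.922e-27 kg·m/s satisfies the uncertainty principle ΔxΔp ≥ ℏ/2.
No, it violates the uncertainty principle (impossible measurement).

Calculate the product ΔxΔp:
ΔxΔp = (1.740e-09 m) × (7.922e-27 kg·m/s)
ΔxΔp = 1.378e-35 J·s

Compare to the minimum allowed value ℏ/2:
ℏ/2 = 5.273e-35 J·s

Since ΔxΔp = 1.378e-35 J·s < 5.273e-35 J·s = ℏ/2,
the measurement violates the uncertainty principle.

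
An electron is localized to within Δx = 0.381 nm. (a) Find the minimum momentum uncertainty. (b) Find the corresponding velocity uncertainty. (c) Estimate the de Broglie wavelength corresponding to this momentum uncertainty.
(a) Δp_min = 1.384 × 10^-25 kg·m/s
(b) Δv_min = 151.926 km/s
(c) λ_dB = 4.788 nm

Step-by-step:

(a) From the uncertainty principle:
Δp_min = ℏ/(2Δx) = (1.055e-34 J·s)/(2 × 3.810e-10 m) = 1.384e-25 kg·m/s

(b) The velocity uncertainty:
Δv = Δp/m = (1.384e-25 kg·m/s)/(9.109e-31 kg) = 1.519e+05 m/s = 151.926 km/s

(c) The de Broglie wavelength for this momentum:
λ = h/p = (6.626e-34 J·s)/(1.384e-25 kg·m/s) = 4.788e-09 m = 4.788 nm

Note: The de Broglie wavelength is comparable to the localization size, as expected from wave-particle duality.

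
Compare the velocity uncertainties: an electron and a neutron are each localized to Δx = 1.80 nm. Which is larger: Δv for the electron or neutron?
The electron has the larger minimum velocity uncertainty, by a ratio of 1838.7.

For both particles, Δp_min = ℏ/(2Δx) = 2.929e-26 kg·m/s (same for both).

The velocity uncertainty is Δv = Δp/m:
- electron: Δv = 2.929e-26 / 9.109e-31 = 3.216e+04 m/s = 32.158 km/s
- neutron: Δv = 2.929e-26 / 1.675e-27 = 1.749e+01 m/s = 17.490 m/s

Ratio: 3.216e+04 / 1.749e+01 = 1838.7

The lighter particle has larger velocity uncertainty because Δv ∝ 1/m.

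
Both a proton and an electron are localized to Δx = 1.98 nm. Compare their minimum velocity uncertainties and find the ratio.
The electron has the larger minimum velocity uncertainty, by a ratio of 1836.2.

For both particles, Δp_min = ℏ/(2Δx) = 2.663e-26 kg·m/s (same for both).

The velocity uncertainty is Δv = Δp/m:
- proton: Δv = 2.663e-26 / 1.673e-27 = 1.592e+01 m/s = 15.921 m/s
- electron: Δv = 2.663e-26 / 9.109e-31 = 2.923e+04 m/s = 29.234 km/s

Ratio: 2.923e+04 / 1.592e+01 = 1836.2

The lighter particle has larger velocity uncertainty because Δv ∝ 1/m.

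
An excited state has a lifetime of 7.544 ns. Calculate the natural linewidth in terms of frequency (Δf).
10.548 MHz

Using the energy-time uncertainty principle and E = hf:
ΔEΔt ≥ ℏ/2
hΔf·Δt ≥ ℏ/2

The minimum frequency uncertainty is:
Δf = ℏ/(2hτ) = 1/(4πτ)
Δf = 1/(4π × 7.544e-09 s)
Δf = 1.055e+07 Hz = 10.548 MHz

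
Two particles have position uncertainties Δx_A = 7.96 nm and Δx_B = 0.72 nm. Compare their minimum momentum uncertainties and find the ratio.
Particle B has the larger minimum momentum uncertainty, by a factor of 11.06.

For each particle, the minimum momentum uncertainty is Δp_min = ℏ/(2Δx):

Particle A: Δp_A = ℏ/(2×7.960e-09 m) = 6.624e-27 kg·m/s
Particle B: Δp_B = ℏ/(2×7.200e-10 m) = 7.323e-26 kg·m/s

Ratio: Δp_B/Δp_A = 11.06

Since Δp_min ∝ 1/Δx, the particle with smaller position uncertainty (B) has larger momentum uncertainty.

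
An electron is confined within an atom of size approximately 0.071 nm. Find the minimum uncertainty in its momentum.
7.427 × 10^-25 kg·m/s

Using the Heisenberg uncertainty principle:
ΔxΔp ≥ ℏ/2

With Δx ≈ L = 7.100e-11 m (the confinement size):
Δp_min = ℏ/(2Δx)
Δp_min = (1.055e-34 J·s) / (2 × 7.100e-11 m)
Δp_min = 7.427e-25 kg·m/s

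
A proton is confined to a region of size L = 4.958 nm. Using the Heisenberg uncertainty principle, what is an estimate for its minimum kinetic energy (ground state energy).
211.028 neV

Using the uncertainty principle to estimate ground state energy:

1. The position uncertainty is approximately the confinement size:
   Δx ≈ L = 4.958e-09 m

2. From ΔxΔp ≥ ℏ/2, the minimum momentum uncertainty is:
   Δp ≈ ℏ/(2L) = 1.064e-26 kg·m/s

3. The kinetic energy is approximately:
   KE ≈ (Δp)²/(2m) = (1.064e-26)²/(2 × 1.673e-27 kg)
   KE ≈ 3.381e-26 J = 211.028 neV

This is an order-of-magnitude estimate of the ground state energy.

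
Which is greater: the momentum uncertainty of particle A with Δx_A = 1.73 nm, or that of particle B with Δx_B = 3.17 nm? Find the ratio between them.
Particle A has the larger minimum momentum uncertainty, by a factor of 1.83.

For each particle, the minimum momentum uncertainty is Δp_min = ℏ/(2Δx):

Particle A: Δp_A = ℏ/(2×1.730e-09 m) = 3.048e-26 kg·m/s
Particle B: Δp_B = ℏ/(2×3.170e-09 m) = 1.663e-26 kg·m/s

Ratio: Δp_A/Δp_B = 1.83

Since Δp_min ∝ 1/Δx, the particle with smaller position uncertainty (A) has larger momentum uncertainty.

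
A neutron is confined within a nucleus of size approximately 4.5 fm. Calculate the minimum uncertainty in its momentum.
1.172 × 10^-20 kg·m/s

Using the Heisenberg uncertainty principle:
ΔxΔp ≥ ℏ/2

With Δx ≈ L = 4.500e-15 m (the confinement size):
Δp_min = ℏ/(2Δx)
Δp_min = (1.055e-34 J·s) / (2 × 4.500e-15 m)
Δp_min = 1.172e-20 kg·m/s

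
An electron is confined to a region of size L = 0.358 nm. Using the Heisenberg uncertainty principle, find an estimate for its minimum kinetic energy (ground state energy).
74.318 meV

Using the uncertainty principle to estimate ground state energy:

1. The position uncertainty is approximately the confinement size:
   Δx ≈ L = 3.580e-10 m

2. From ΔxΔp ≥ ℏ/2, the minimum momentum uncertainty is:
   Δp ≈ ℏ/(2L) = 1.473e-25 kg·m/s

3. The kinetic energy is approximately:
   KE ≈ (Δp)²/(2m) = (1.473e-25)²/(2 × 9.109e-31 kg)
   KE ≈ 1.191e-20 J = 74.318 meV

This is an order-of-magnitude estimate of the ground state energy.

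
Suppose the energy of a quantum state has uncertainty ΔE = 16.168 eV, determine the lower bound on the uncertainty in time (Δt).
20.355 as

Using the energy-time uncertainty principle:
ΔEΔt ≥ ℏ/2

The minimum uncertainty in time is:
Δt_min = ℏ/(2ΔE)
Δt_min = (1.055e-34 J·s) / (2 × 2.590e-18 J)
Δt_min = 2.036e-17 s = 20.355 as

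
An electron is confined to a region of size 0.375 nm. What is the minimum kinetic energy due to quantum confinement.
67.733 meV

Using the uncertainty principle:

1. Position uncertainty: Δx ≈ 3.750e-10 m
2. Minimum momentum uncertainty: Δp = ℏ/(2Δx) = 1.406e-25 kg·m/s
3. Minimum kinetic energy:
   KE = (Δp)²/(2m) = (1.406e-25)²/(2 × 9.109e-31 kg)
   KE = 1.085e-20 J = 67.733 meV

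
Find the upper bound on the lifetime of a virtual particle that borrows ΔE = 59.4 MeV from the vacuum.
5.541 ys

Using the energy-time uncertainty principle:
ΔEΔt ≥ ℏ/2

For a virtual particle borrowing energy ΔE, the maximum lifetime is:
Δt_max = ℏ/(2ΔE)

Converting energy:
ΔE = 59.4 MeV = 9.517e-12 J

Δt_max = (1.055e-34 J·s) / (2 × 9.517e-12 J)
Δt_max = 5.541e-24 s = 5.541 ys

Virtual particles with higher borrowed energy exist for shorter times.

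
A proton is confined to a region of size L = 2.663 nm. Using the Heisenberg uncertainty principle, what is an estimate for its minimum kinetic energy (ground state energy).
731.496 neV

Using the uncertainty principle to estimate ground state energy:

1. The position uncertainty is approximately the confinement size:
   Δx ≈ L = 2.663e-09 m

2. From ΔxΔp ≥ ℏ/2, the minimum momentum uncertainty is:
   Δp ≈ ℏ/(2L) = 1.980e-26 kg·m/s

3. The kinetic energy is approximately:
   KE ≈ (Δp)²/(2m) = (1.980e-26)²/(2 × 1.673e-27 kg)
   KE ≈ 1.172e-25 J = 731.496 neV

This is an order-of-magnitude estimate of the ground state energy.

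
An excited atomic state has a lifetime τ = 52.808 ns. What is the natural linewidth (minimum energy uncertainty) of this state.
6.232 neV

Using the energy-time uncertainty principle:
ΔEΔt ≥ ℏ/2

The lifetime τ represents the time uncertainty Δt.
The natural linewidth (minimum energy uncertainty) is:

ΔE = ℏ/(2τ)
ΔE = (1.055e-34 J·s) / (2 × 5.281e-08 s)
ΔE = 9.985e-28 J = 6.232 neV

This natural linewidth limits the precision of spectroscopic measurements.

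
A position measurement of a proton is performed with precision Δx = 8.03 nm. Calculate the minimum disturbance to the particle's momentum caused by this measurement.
6.566 × 10^-27 kg·m/s

The uncertainty principle implies that measuring position disturbs momentum:
ΔxΔp ≥ ℏ/2

When we measure position with precision Δx, we necessarily introduce a momentum uncertainty:
Δp ≥ ℏ/(2Δx)
Δp_min = (1.055e-34 J·s) / (2 × 8.030e-09 m)
Δp_min = 6.566e-27 kg·m/s

The more precisely we measure position, the greater the momentum disturbance.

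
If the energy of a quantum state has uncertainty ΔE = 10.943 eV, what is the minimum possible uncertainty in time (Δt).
30.075 as

Using the energy-time uncertainty principle:
ΔEΔt ≥ ℏ/2

The minimum uncertainty in time is:
Δt_min = ℏ/(2ΔE)
Δt_min = (1.055e-34 J·s) / (2 × 1.753e-18 J)
Δt_min = 3.007e-17 s = 30.075 as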